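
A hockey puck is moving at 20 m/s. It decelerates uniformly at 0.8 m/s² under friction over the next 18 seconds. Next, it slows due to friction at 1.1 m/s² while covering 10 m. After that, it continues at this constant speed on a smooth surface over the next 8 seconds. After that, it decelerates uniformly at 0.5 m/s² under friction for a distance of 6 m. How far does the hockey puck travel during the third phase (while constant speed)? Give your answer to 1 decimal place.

Phase 1 (decelerating): v₀ = 20.0 m/s, a = -0.8 m/s².
v = v₀ + at = 20.0 + (-0.8)(18) = 5.60 m/s
Δx = v₀t + ½at² = 20.0·18 + 0.5·-0.8·18² = 230 m

Phase 2 (decelerating): v₀ = 5.60 m/s, a = -1.1 m/s².
v² = v₀² + 2aΔx = 5.60² + 2·-1.1·10 = 9.36 → v = 3.06 m/s
t = (v − v₀)/a = (3.06 − 5.60)/-1.1 = 2.31 s

Phase 3 (constant speed): v₀ = 3.06 m/s, a = 0 m/s².
v = v₀ + at = 3.06 + (0)(8) = 3.06 m/s
Δx = v₀t + ½at² = 3.06·8 + 0.5·0·8² = 24.5 m
Distance in phase 3 = 24.5 m

24.5 m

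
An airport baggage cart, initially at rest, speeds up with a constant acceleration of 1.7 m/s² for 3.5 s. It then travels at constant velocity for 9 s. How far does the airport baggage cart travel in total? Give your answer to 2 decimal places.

63.96 m

Phase 1 (accelerating): v₀ = 0 m/s, a = 1.7 m/s².
v = v₀ + at = 0 + (1.7)(3.5) = 5.95 m/s
Δx = v₀t + ½at² = 0·3.5 + 0.5·1.7·3.5² = 10.4 m

Phase 2 (constant speed): v₀ = 5.95 m/s, a = 0 m/s².
v = v₀ + at = 5.95 + (0)(9) = 5.95 m/s
Δx = v₀t + ½at² = 5.95·9 + 0.5·0·9² = 53.6 m
Total distance = 10.4 + 53.6 = 64.0 m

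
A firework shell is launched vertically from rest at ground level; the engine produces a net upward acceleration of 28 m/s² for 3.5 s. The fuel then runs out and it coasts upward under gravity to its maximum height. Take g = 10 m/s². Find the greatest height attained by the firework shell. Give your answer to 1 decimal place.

Phase 1 (powered ascent): v₀ = 0 m/s, a = 28 m/s².
v = v₀ + at = 0 + (28)(3.5) = 98.0 m/s
Δx = v₀t + ½at² = 0·3.5 + 0.5·28·3.5² = 172 m

Phase 2 (coasting upward): v₀ = 98.0 m/s, a = -10 m/s².
v = v₀ + at → t = (0 − 98.0) / -10 = 9.80 s
v² = v₀² + 2aΔx → Δx = (0² − 98.0²)/(2·-10) = 480 m
Maximum height = 172 + 480 = 652 m

651.7 m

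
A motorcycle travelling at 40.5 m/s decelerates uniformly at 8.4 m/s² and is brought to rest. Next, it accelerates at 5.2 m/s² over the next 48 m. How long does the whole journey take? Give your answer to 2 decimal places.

Phase 1 (decelerating): v₀ = 40.5 m/s, a = -8.4 m/s².
v = v₀ + at → t = (0 − 40.5) / -8.4 = 4.82 s
v² = v₀² + 2aΔx → Δx = (0² − 40.5²)/(2·-8.4) = 97.6 m

Phase 2 (accelerating): v₀ = 0 m/s, a = 5.2 m/s².
v² = v₀² + 2aΔx = 0² + 2·5.2·48 = 499 → v = 22.3 m/s
t = (v − v₀)/a = (22.3 − 0)/5.2 = 4.30 s
Total time = 4.82 + 4.30 = 9.12 s

9.12 s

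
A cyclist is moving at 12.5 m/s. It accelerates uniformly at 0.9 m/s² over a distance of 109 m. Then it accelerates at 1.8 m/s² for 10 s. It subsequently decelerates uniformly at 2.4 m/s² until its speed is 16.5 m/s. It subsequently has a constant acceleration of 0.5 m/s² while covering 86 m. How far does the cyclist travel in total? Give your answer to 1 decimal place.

Phase 1 (accelerating): v₀ = 12.5 m/s, a = 0.9 m/s².
v² = v₀² + 2aΔx = 12.5² + 2·0.9·109 = 352 → v = 18.8 m/s
t = (v − v₀)/a = (18.8 − 12.5)/0.9 = 6.97 s

Phase 2 (accelerating): v₀ = 18.8 m/s, a = 1.8 m/s².
v = v₀ + at = 18.8 + (1.8)(10) = 36.8 m/s
Δx = v₀t + ½at² = 18.8·10 + 0.5·1.8·10² = 278 m

Phase 3 (decelerating): v₀ = 36.8 m/s, a = -2.4 m/s².
v = v₀ + at → t = (16.5 − 36.8) / -2.4 = 8.45 s
v² = v₀² + 2aΔx → Δx = (16.5² − 36.8²)/(2·-2.4) = 225 m

Phase 4 (accelerating): v₀ = 16.5 m/s, a = 0.5 m/s².
v² = v₀² + 2aΔx = 16.5² + 2·0.5·86 = 358 → v = 18.9 m/s
t = (v − v₀)/a = (18.9 − 16.5)/0.5 = 4.85 s
Total distance = 109 + 278 + 225 + 86.0 = 698 m

697.7 m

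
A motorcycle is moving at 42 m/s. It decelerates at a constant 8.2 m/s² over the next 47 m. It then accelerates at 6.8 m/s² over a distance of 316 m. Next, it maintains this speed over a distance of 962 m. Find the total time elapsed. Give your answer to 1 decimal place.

20.6 s

Phase 1 (decelerating): v₀ = 42.0 m/s, a = -8.2 m/s².
v² = v₀² + 2aΔx = 42.0² + 2·-8.2·47 = 993 → v = 31.5 m/s
t = (v − v₀)/a = (31.5 − 42.0)/-8.2 = 1.28 s

Phase 2 (accelerating): v₀ = 31.5 m/s, a = 6.8 m/s².
v² = v₀² + 2aΔx = 31.5² + 2·6.8·316 = 5290 → v = 72.7 m/s
t = (v − v₀)/a = (72.7 − 31.5)/6.8 = 6.06 s

Phase 3 (constant speed): v₀ = 72.7 m/s, a = 0 m/s².
Constant speed: t = d/v = 962/72.7 = 13.2 s
Total time = 1.28 + 6.06 + 13.2 = 20.6 s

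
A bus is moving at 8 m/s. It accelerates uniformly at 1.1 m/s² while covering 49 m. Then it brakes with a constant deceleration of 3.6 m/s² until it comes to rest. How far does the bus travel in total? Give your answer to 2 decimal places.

Phase 1 (accelerating): v₀ = 8.00 m/s, a = 1.1 m/s².
v² = v₀² + 2aΔx = 8.00² + 2·1.1·49 = 172 → v = 13.1 m/s
t = (v − v₀)/a = (13.1 − 8.00)/1.1 = 4.64 s

Phase 2 (decelerating): v₀ = 13.1 m/s, a = -3.6 m/s².
v = v₀ + at → t = (0 − 13.1) / -3.6 = 3.64 s
v² = v₀² + 2aΔx → Δx = (0² − 13.1²)/(2·-3.6) = 23.9 m
Total distance = 49.0 + 23.9 = 72.9 m

72.86 m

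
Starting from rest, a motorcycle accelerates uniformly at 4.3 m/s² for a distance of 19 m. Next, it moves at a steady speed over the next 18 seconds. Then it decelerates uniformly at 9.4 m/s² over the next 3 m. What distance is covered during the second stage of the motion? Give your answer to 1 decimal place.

Phase 1 (accelerating): v₀ = 0 m/s, a = 4.3 m/s².
v² = v₀² + 2aΔx = 0² + 2·4.3·19 = 163 → v = 12.8 m/s
t = (v − v₀)/a = (12.8 − 0)/4.3 = 2.97 s

Phase 2 (constant speed): v₀ = 12.8 m/s, a = 0 m/s².
v = v₀ + at = 12.8 + (0)(18) = 12.8 m/s
Δx = v₀t + ½at² = 12.8·18 + 0.5·0·18² = 230 m
Distance in phase 2 = 230 m

230.1 m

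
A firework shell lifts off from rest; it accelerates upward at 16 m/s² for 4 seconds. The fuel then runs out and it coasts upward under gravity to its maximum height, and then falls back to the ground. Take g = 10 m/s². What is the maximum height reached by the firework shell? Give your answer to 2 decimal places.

332.80 m

Phase 1 (powered ascent): v₀ = 0 m/s, a = 16 m/s².
v = v₀ + at = 0 + (16)(4) = 64.0 m/s
Δx = v₀t + ½at² = 0·4 + 0.5·16·4² = 128 m

Phase 2 (coasting upward): v₀ = 64.0 m/s, a = -10 m/s².
v = v₀ + at → t = (0 − 64.0) / -10 = 6.40 s
v² = v₀² + 2aΔx → Δx = (0² − 64.0²)/(2·-10) = 205 m
Maximum height = 128 + 205 = 333 m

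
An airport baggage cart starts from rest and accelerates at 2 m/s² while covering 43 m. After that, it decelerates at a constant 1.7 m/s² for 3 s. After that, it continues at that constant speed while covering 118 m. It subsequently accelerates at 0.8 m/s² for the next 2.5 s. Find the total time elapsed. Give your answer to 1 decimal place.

26.8 s

Phase 1 (accelerating): v₀ = 0 m/s, a = 2 m/s².
v² = v₀² + 2aΔx = 0² + 2·2·43 = 172 → v = 13.1 m/s
t = (v − v₀)/a = (13.1 − 0)/2 = 6.56 s

Phase 2 (decelerating): v₀ = 13.1 m/s, a = -1.7 m/s².
v = v₀ + at = 13.1 + (-1.7)(3) = 8.01 m/s
Δx = v₀t + ½at² = 13.1·3 + 0.5·-1.7·3² = 31.7 m

Phase 3 (constant speed): v₀ = 8.01 m/s, a = 0 m/s².
Constant speed: t = d/v = 118/8.01 = 14.7 s

Phase 4 (accelerating): v₀ = 8.01 m/s, a = 0.8 m/s².
v = v₀ + at = 8.01 + (0.8)(2.5) = 10.0 m/s
Δx = v₀t + ½at² = 8.01·2.5 + 0.5·0.8·2.5² = 22.5 m
Total time = 6.56 + 3.00 + 14.7 + 2.50 = 26.8 s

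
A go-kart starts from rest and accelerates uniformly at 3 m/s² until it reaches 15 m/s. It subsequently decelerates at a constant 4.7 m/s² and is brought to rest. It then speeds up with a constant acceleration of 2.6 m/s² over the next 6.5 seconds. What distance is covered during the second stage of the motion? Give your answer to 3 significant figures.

Phase 1 (accelerating): v₀ = 0 m/s, a = 3 m/s².
v = v₀ + at → t = (15 − 0) / 3 = 5.00 s
v² = v₀² + 2aΔx → Δx = (15² − 0²)/(2·3) = 37.5 m

Phase 2 (decelerating): v₀ = 15.0 m/s, a = -4.7 m/s².
v = v₀ + at → t = (0 − 15.0) / -4.7 = 3.19 s
v² = v₀² + 2aΔx → Δx = (0² − 15.0²)/(2·-4.7) = 23.9 m
Distance in phase 2 = 23.9 m

23.9 m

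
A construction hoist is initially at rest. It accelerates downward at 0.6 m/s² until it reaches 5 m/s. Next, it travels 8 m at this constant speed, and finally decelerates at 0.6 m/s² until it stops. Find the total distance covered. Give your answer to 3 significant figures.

Phase 1 (accelerating): v₀ = 0 m/s, a = 0.6 m/s².
v = v₀ + at → t = (5 − 0) / 0.6 = 8.33 s
v² = v₀² + 2aΔx → Δx = (5² − 0²)/(2·0.6) = 20.8 m

Phase 2 (constant speed): v₀ = 5.00 m/s, a = 0 m/s².
Constant speed: t = d/v = 8/5.00 = 1.60 s

Phase 3 (decelerating): v₀ = 5.00 m/s, a = -0.6 m/s².
v = v₀ + at → t = (0 − 5.00) / -0.6 = 8.33 s
v² = v₀² + 2aΔx → Δx = (0² − 5.00²)/(2·-0.6) = 20.8 m
Total distance = 20.8 + 8.00 + 20.8 = 49.7 m

49.7 m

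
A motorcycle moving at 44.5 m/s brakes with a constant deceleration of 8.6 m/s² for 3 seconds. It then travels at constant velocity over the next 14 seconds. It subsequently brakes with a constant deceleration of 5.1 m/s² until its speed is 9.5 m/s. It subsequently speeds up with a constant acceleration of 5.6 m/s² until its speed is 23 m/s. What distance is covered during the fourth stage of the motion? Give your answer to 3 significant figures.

Phase 1 (decelerating): v₀ = 44.5 m/s, a = -8.6 m/s².
v = v₀ + at = 44.5 + (-8.6)(3) = 18.7 m/s
Δx = v₀t + ½at² = 44.5·3 + 0.5·-8.6·3² = 94.8 m

Phase 2 (constant speed): v₀ = 18.7 m/s, a = 0 m/s².
v = v₀ + at = 18.7 + (0)(14) = 18.7 m/s
Δx = v₀t + ½at² = 18.7·14 + 0.5·0·14² = 262 m

Phase 3 (decelerating): v₀ = 18.7 m/s, a = -5.1 m/s².
v = v₀ + at → t = (9.5 − 18.7) / -5.1 = 1.80 s
v² = v₀² + 2aΔx → Δx = (9.5² − 18.7²)/(2·-5.1) = 25.4 m

Phase 4 (accelerating): v₀ = 9.50 m/s, a = 5.6 m/s².
v = v₀ + at → t = (23 − 9.50) / 5.6 = 2.41 s
v² = v₀² + 2aΔx → Δx = (23² − 9.50²)/(2·5.6) = 39.2 m
Distance in phase 4 = 39.2 m

39.2 m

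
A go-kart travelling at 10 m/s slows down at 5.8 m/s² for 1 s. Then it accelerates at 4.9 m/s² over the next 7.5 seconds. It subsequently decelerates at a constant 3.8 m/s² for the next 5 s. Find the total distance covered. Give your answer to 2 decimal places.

333.66 m

Phase 1 (decelerating): v₀ = 10.0 m/s, a = -5.8 m/s².
v = v₀ + at = 10.0 + (-5.8)(1) = 4.20 m/s
Δx = v₀t + ½at² = 10.0·1 + 0.5·-5.8·1² = 7.10 m

Phase 2 (accelerating): v₀ = 4.20 m/s, a = 4.9 m/s².
v = v₀ + at = 4.20 + (4.9)(7.5) = 41.0 m/s
Δx = v₀t + ½at² = 4.20·7.5 + 0.5·4.9·7.5² = 169 m

Phase 3 (decelerating): v₀ = 41.0 m/s, a = -3.8 m/s².
v = v₀ + at = 41.0 + (-3.8)(5) = 22.0 m/s
Δx = v₀t + ½at² = 41.0·5 + 0.5·-3.8·5² = 157 m
Total distance = 7.10 + 169 + 157 = 334 m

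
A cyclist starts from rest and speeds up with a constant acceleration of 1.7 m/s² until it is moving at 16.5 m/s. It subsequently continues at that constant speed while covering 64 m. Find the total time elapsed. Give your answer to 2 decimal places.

13.58 s

Phase 1 (accelerating): v₀ = 0 m/s, a = 1.7 m/s².
v = v₀ + at → t = (16.5 − 0) / 1.7 = 9.71 s
v² = v₀² + 2aΔx → Δx = (16.5² − 0²)/(2·1.7) = 80.1 m

Phase 2 (constant speed): v₀ = 16.5 m/s, a = 0 m/s².
Constant speed: t = d/v = 64/16.5 = 3.88 s
Total time = 9.71 + 3.88 = 13.6 s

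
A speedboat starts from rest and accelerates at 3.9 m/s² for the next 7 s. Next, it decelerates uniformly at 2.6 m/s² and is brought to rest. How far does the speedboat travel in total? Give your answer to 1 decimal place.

Phase 1 (accelerating): v₀ = 0 m/s, a = 3.9 m/s².
v = v₀ + at = 0 + (3.9)(7) = 27.3 m/s
Δx = v₀t + ½at² = 0·7 + 0.5·3.9·7² = 95.5 m

Phase 2 (decelerating): v₀ = 27.3 m/s, a = -2.6 m/s².
v = v₀ + at → t = (0 − 27.3) / -2.6 = 10.5 s
v² = v₀² + 2aΔx → Δx = (0² − 27.3²)/(2·-2.6) = 143 m
Total distance = 95.5 + 143 = 239 m

238.9 m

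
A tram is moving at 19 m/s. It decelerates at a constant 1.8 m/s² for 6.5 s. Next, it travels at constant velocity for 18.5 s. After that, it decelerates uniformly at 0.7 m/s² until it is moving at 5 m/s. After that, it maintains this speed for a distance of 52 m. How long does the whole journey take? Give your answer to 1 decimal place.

Phase 1 (decelerating): v₀ = 19.0 m/s, a = -1.8 m/s².
v = v₀ + at = 19.0 + (-1.8)(6.5) = 7.30 m/s
Δx = v₀t + ½at² = 19.0·6.5 + 0.5·-1.8·6.5² = 85.5 m

Phase 2 (constant speed): v₀ = 7.30 m/s, a = 0 m/s².
v = v₀ + at = 7.30 + (0)(18.5) = 7.30 m/s
Δx = v₀t + ½at² = 7.30·18.5 + 0.5·0·18.5² = 135 m

Phase 3 (decelerating): v₀ = 7.30 m/s, a = -0.7 m/s².
v = v₀ + at → t = (5 − 7.30) / -0.7 = 3.29 s
v² = v₀² + 2aΔx → Δx = (5² − 7.30²)/(2·-0.7) = 20.2 m

Phase 4 (constant speed): v₀ = 5.00 m/s, a = 0 m/s².
Constant speed: t = d/v = 52/5.00 = 10.4 s
Total time = 6.50 + 18.5 + 3.29 + 10.4 = 38.7 s

38.7 s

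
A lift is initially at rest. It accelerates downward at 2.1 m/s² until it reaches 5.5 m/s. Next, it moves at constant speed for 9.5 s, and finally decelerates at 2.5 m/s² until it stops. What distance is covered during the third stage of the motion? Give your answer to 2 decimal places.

6.05 m

Phase 1 (accelerating): v₀ = 0 m/s, a = 2.1 m/s².
v = v₀ + at → t = (5.5 − 0) / 2.1 = 2.62 s
v² = v₀² + 2aΔx → Δx = (5.5² − 0²)/(2·2.1) = 7.20 m

Phase 2 (constant speed): v₀ = 5.50 m/s, a = 0 m/s².
v = v₀ + at = 5.50 + (0)(9.5) = 5.50 m/s
Δx = v₀t + ½at² = 5.50·9.5 + 0.5·0·9.5² = 52.2 m

Phase 3 (decelerating): v₀ = 5.50 m/s, a = -2.5 m/s².
v = v₀ + at → t = (0 − 5.50) / -2.5 = 2.20 s
v² = v₀² + 2aΔx → Δx = (0² − 5.50²)/(2·-2.5) = 6.05 m
Distance in phase 3 = 6.05 m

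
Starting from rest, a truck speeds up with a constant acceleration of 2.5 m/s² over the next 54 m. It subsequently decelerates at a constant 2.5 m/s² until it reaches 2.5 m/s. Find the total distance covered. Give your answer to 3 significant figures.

107 m

Phase 1 (accelerating): v₀ = 0 m/s, a = 2.5 m/s².
v² = v₀² + 2aΔx = 0² + 2·2.5·54 = 270 → v = 16.4 m/s
t = (v − v₀)/a = (16.4 − 0)/2.5 = 6.57 s

Phase 2 (decelerating): v₀ = 16.4 m/s, a = -2.5 m/s².
v = v₀ + at → t = (2.5 − 16.4) / -2.5 = 5.57 s
v² = v₀² + 2aΔx → Δx = (2.5² − 16.4²)/(2·-2.5) = 52.8 m
Total distance = 54.0 + 52.8 = 107 m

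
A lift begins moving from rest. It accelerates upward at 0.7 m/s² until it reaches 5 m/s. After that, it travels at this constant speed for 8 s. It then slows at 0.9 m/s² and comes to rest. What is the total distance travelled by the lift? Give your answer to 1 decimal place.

71.7 m

Phase 1 (accelerating): v₀ = 0 m/s, a = 0.7 m/s².
v = v₀ + at → t = (5 − 0) / 0.7 = 7.14 s
v² = v₀² + 2aΔx → Δx = (5² − 0²)/(2·0.7) = 17.9 m

Phase 2 (constant speed): v₀ = 5.00 m/s, a = 0 m/s².
v = v₀ + at = 5.00 + (0)(8) = 5.00 m/s
Δx = v₀t + ½at² = 5.00·8 + 0.5·0·8² = 40.0 m

Phase 3 (decelerating): v₀ = 5.00 m/s, a = -0.9 m/s².
v = v₀ + at → t = (0 − 5.00) / -0.9 = 5.56 s
v² = v₀² + 2aΔx → Δx = (0² − 5.00²)/(2·-0.9) = 13.9 m
Total distance = 17.9 + 40.0 + 13.9 = 71.7 m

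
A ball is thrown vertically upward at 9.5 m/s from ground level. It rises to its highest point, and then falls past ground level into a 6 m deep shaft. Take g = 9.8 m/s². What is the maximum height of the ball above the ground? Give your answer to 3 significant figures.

Phase 1 (rising): v₀ = 9.50 m/s, a = -9.8 m/s².
v = v₀ + at → t = (0 − 9.50) / -9.8 = 0.969 s
v² = v₀² + 2aΔx → Δx = (0² − 9.50²)/(2·-9.8) = 4.60 m
Maximum height = 4.60 m

4.60 m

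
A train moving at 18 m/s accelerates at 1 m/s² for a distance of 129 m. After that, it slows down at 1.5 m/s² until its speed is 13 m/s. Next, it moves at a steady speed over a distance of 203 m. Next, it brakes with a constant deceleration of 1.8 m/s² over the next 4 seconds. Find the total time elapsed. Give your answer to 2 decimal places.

Phase 1 (accelerating): v₀ = 18.0 m/s, a = 1 m/s².
v² = v₀² + 2aΔx = 18.0² + 2·1·129 = 582 → v = 24.1 m/s
t = (v − v₀)/a = (24.1 − 18.0)/1 = 6.12 s

Phase 2 (decelerating): v₀ = 24.1 m/s, a = -1.5 m/s².
v = v₀ + at → t = (13 − 24.1) / -1.5 = 7.42 s
v² = v₀² + 2aΔx → Δx = (13² − 24.1²)/(2·-1.5) = 138 m

Phase 3 (constant speed): v₀ = 13.0 m/s, a = 0 m/s².
Constant speed: t = d/v = 203/13.0 = 15.6 s

Phase 4 (decelerating): v₀ = 13.0 m/s, a = -1.8 m/s².
v = v₀ + at = 13.0 + (-1.8)(4) = 5.80 m/s
Δx = v₀t + ½at² = 13.0·4 + 0.5·-1.8·4² = 37.6 m
Total time = 6.12 + 7.42 + 15.6 + 4.00 = 33.2 s

33.16 s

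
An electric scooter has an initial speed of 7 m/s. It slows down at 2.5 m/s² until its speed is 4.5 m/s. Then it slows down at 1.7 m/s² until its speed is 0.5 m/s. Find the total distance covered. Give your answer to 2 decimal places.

Phase 1 (decelerating): v₀ = 7.00 m/s, a = -2.5 m/s².
v = v₀ + at → t = (4.5 − 7.00) / -2.5 = 1.00 s
v² = v₀² + 2aΔx → Δx = (4.5² − 7.00²)/(2·-2.5) = 5.75 m

Phase 2 (decelerating): v₀ = 4.50 m/s, a = -1.7 m/s².
v = v₀ + at → t = (0.5 − 4.50) / -1.7 = 2.35 s
v² = v₀² + 2aΔx → Δx = (0.5² − 4.50²)/(2·-1.7) = 5.88 m
Total distance = 5.75 + 5.88 = 11.6 m

11.63 m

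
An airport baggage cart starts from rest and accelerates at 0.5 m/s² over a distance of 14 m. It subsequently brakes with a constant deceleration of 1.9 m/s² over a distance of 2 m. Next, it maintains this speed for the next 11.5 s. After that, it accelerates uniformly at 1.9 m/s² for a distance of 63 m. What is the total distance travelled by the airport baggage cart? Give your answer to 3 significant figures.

Phase 1 (accelerating): v₀ = 0 m/s, a = 0.5 m/s².
v² = v₀² + 2aΔx = 0² + 2·0.5·14 = 14.0 → v = 3.74 m/s
t = (v − v₀)/a = (3.74 − 0)/0.5 = 7.48 s

Phase 2 (decelerating): v₀ = 3.74 m/s, a = -1.9 m/s².
v² = v₀² + 2aΔx = 3.74² + 2·-1.9·2 = 6.40 → v = 2.53 m/s
t = (v − v₀)/a = (2.53 − 3.74)/-1.9 = 0.638 s

Phase 3 (constant speed): v₀ = 2.53 m/s, a = 0 m/s².
v = v₀ + at = 2.53 + (0)(11.5) = 2.53 m/s
Δx = v₀t + ½at² = 2.53·11.5 + 0.5·0·11.5² = 29.1 m

Phase 4 (accelerating): v₀ = 2.53 m/s, a = 1.9 m/s².
v² = v₀² + 2aΔx = 2.53² + 2·1.9·63 = 246 → v = 15.7 m/s
t = (v − v₀)/a = (15.7 − 2.53)/1.9 = 6.92 s
Total distance = 14.0 + 2.00 + 29.1 + 63.0 = 108 m

108 m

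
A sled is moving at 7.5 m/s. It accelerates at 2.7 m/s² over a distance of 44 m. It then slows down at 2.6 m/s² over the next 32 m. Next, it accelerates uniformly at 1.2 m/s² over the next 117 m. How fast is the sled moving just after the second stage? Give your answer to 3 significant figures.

11.3 m/s

Phase 1 (accelerating): v₀ = 7.50 m/s, a = 2.7 m/s².
v² = v₀² + 2aΔx = 7.50² + 2·2.7·44 = 294 → v = 17.1 m/s
t = (v − v₀)/a = (17.1 − 7.50)/2.7 = 3.57 s

Phase 2 (decelerating): v₀ = 17.1 m/s, a = -2.6 m/s².
v² = v₀² + 2aΔx = 17.1² + 2·-2.6·32 = 127 → v = 11.3 m/s
t = (v − v₀)/a = (11.3 − 17.1)/-2.6 = 2.25 s
Speed at end of phase 2 = 11.3 m/s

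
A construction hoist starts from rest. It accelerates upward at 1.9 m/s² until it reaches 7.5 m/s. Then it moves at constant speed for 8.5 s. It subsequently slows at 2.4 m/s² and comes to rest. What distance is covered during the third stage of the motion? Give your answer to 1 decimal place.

11.7 m

Phase 1 (accelerating): v₀ = 0 m/s, a = 1.9 m/s².
v = v₀ + at → t = (7.5 − 0) / 1.9 = 3.95 s
v² = v₀² + 2aΔx → Δx = (7.5² − 0²)/(2·1.9) = 14.8 m

Phase 2 (constant speed): v₀ = 7.50 m/s, a = 0 m/s².
v = v₀ + at = 7.50 + (0)(8.5) = 7.50 m/s
Δx = v₀t + ½at² = 7.50·8.5 + 0.5·0·8.5² = 63.8 m

Phase 3 (decelerating): v₀ = 7.50 m/s, a = -2.4 m/s².
v = v₀ + at → t = (0 − 7.50) / -2.4 = 3.12 s
v² = v₀² + 2aΔx → Δx = (0² − 7.50²)/(2·-2.4) = 11.7 m
Distance in phase 3 = 11.7 m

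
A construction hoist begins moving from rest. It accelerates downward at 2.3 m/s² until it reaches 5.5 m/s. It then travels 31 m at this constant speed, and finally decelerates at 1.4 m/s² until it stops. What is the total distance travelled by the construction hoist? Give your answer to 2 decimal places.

Phase 1 (accelerating): v₀ = 0 m/s, a = 2.3 m/s².
v = v₀ + at → t = (5.5 − 0) / 2.3 = 2.39 s
v² = v₀² + 2aΔx → Δx = (5.5² − 0²)/(2·2.3) = 6.58 m

Phase 2 (constant speed): v₀ = 5.50 m/s, a = 0 m/s².
Constant speed: t = d/v = 31/5.50 = 5.64 s

Phase 3 (decelerating): v₀ = 5.50 m/s, a = -1.4 m/s².
v = v₀ + at → t = (0 − 5.50) / -1.4 = 3.93 s
v² = v₀² + 2aΔx → Δx = (0² − 5.50²)/(2·-1.4) = 10.8 m
Total distance = 6.58 + 31.0 + 10.8 = 48.4 m

48.38 m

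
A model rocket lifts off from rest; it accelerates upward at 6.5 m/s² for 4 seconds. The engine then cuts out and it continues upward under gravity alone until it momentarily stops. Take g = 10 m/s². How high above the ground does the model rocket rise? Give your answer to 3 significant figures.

Phase 1 (powered ascent): v₀ = 0 m/s, a = 6.5 m/s².
v = v₀ + at = 0 + (6.5)(4) = 26.0 m/s
Δx = v₀t + ½at² = 0·4 + 0.5·6.5·4² = 52.0 m

Phase 2 (coasting upward): v₀ = 26.0 m/s, a = -10 m/s².
v = v₀ + at → t = (0 − 26.0) / -10 = 2.60 s
v² = v₀² + 2aΔx → Δx = (0² − 26.0²)/(2·-10) = 33.8 m
Maximum height = 52.0 + 33.8 = 85.8 m

85.8 m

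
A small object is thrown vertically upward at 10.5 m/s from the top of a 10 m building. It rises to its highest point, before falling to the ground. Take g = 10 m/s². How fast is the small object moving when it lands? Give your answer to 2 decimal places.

Phase 1 (rising): v₀ = 10.5 m/s, a = -10 m/s².
v = v₀ + at → t = (0 − 10.5) / -10 = 1.05 s
v² = v₀² + 2aΔx → Δx = (0² − 10.5²)/(2·-10) = 5.51 m

Phase 2 (falling): v₀ = 0 m/s, a = -10 m/s².
Falls 15.5 m from rest: t = √(2·15.5/10) = 1.76 s; v = g·t = 17.6 m/s.
Final speed = 17.6 m/s

17.61 m/s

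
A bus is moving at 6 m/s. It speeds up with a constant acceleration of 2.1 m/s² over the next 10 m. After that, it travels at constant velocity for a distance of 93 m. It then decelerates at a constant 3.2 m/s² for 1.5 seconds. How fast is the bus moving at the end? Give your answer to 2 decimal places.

Phase 1 (accelerating): v₀ = 6.00 m/s, a = 2.1 m/s².
v² = v₀² + 2aΔx = 6.00² + 2·2.1·10 = 78.0 → v = 8.83 m/s
t = (v − v₀)/a = (8.83 − 6.00)/2.1 = 1.35 s

Phase 2 (constant speed): v₀ = 8.83 m/s, a = 0 m/s².
Constant speed: t = d/v = 93/8.83 = 10.5 s

Phase 3 (decelerating): v₀ = 8.83 m/s, a = -3.2 m/s².
v = v₀ + at = 8.83 + (-3.2)(1.5) = 4.03 m/s
Δx = v₀t + ½at² = 8.83·1.5 + 0.5·-3.2·1.5² = 9.65 m
Final speed = 4.03 m/s

4.03 m/s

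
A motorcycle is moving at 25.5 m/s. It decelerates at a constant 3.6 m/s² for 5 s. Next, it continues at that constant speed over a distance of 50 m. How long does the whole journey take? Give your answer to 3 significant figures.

Phase 1 (decelerating): v₀ = 25.5 m/s, a = -3.6 m/s².
v = v₀ + at = 25.5 + (-3.6)(5) = 7.50 m/s
Δx = v₀t + ½at² = 25.5·5 + 0.5·-3.6·5² = 82.5 m

Phase 2 (constant speed): v₀ = 7.50 m/s, a = 0 m/s².
Constant speed: t = d/v = 50/7.50 = 6.67 s
Total time = 5.00 + 6.67 = 11.7 s

11.7 s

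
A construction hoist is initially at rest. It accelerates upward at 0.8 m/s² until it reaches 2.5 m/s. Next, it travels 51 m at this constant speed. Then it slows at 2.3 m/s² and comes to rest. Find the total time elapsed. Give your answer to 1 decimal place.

Phase 1 (accelerating): v₀ = 0 m/s, a = 0.8 m/s².
v = v₀ + at → t = (2.5 − 0) / 0.8 = 3.12 s
v² = v₀² + 2aΔx → Δx = (2.5² − 0²)/(2·0.8) = 3.91 m

Phase 2 (constant speed): v₀ = 2.50 m/s, a = 0 m/s².
Constant speed: t = d/v = 51/2.50 = 20.4 s

Phase 3 (decelerating): v₀ = 2.50 m/s, a = -2.3 m/s².
v = v₀ + at → t = (0 − 2.50) / -2.3 = 1.09 s
v² = v₀² + 2aΔx → Δx = (0² − 2.50²)/(2·-2.3) = 1.36 m
Total time = 3.12 + 20.4 + 1.09 = 24.6 s

24.6 s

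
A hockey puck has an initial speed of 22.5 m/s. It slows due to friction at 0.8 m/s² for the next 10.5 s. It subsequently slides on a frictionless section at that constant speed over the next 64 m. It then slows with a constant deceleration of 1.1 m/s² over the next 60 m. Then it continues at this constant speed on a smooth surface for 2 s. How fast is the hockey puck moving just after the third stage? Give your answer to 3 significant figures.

Phase 1 (decelerating): v₀ = 22.5 m/s, a = -0.8 m/s².
v = v₀ + at = 22.5 + (-0.8)(10.5) = 14.1 m/s
Δx = v₀t + ½at² = 22.5·10.5 + 0.5·-0.8·10.5² = 192 m

Phase 2 (constant speed): v₀ = 14.1 m/s, a = 0 m/s².
Constant speed: t = d/v = 64/14.1 = 4.54 s

Phase 3 (decelerating): v₀ = 14.1 m/s, a = -1.1 m/s².
v² = v₀² + 2aΔx = 14.1² + 2·-1.1·60 = 66.8 → v = 8.17 m/s
t = (v − v₀)/a = (8.17 − 14.1)/-1.1 = 5.39 s
Speed at end of phase 3 = 8.17 m/s

8.17 m/s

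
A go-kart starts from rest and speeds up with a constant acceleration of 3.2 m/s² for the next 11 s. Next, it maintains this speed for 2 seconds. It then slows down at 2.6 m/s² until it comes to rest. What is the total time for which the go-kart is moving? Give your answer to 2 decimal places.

26.54 s

Phase 1 (accelerating): v₀ = 0 m/s, a = 3.2 m/s².
v = v₀ + at = 0 + (3.2)(11) = 35.2 m/s
Δx = v₀t + ½at² = 0·11 + 0.5·3.2·11² = 194 m

Phase 2 (constant speed): v₀ = 35.2 m/s, a = 0 m/s².
v = v₀ + at = 35.2 + (0)(2) = 35.2 m/s
Δx = v₀t + ½at² = 35.2·2 + 0.5·0·2² = 70.4 m

Phase 3 (decelerating): v₀ = 35.2 m/s, a = -2.6 m/s².
v = v₀ + at → t = (0 − 35.2) / -2.6 = 13.5 s
v² = v₀² + 2aΔx → Δx = (0² − 35.2²)/(2·-2.6) = 238 m
Total time = 11.0 + 2.00 + 13.5 = 26.5 s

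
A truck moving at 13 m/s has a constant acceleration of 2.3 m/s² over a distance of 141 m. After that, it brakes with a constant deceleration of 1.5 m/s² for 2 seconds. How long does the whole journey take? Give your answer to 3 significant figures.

Phase 1 (accelerating): v₀ = 13.0 m/s, a = 2.3 m/s².
v² = v₀² + 2aΔx = 13.0² + 2·2.3·141 = 818 → v = 28.6 m/s
t = (v − v₀)/a = (28.6 − 13.0)/2.3 = 6.78 s

Phase 2 (decelerating): v₀ = 28.6 m/s, a = -1.5 m/s².
v = v₀ + at = 28.6 + (-1.5)(2) = 25.6 m/s
Δx = v₀t + ½at² = 28.6·2 + 0.5·-1.5·2² = 54.2 m
Total time = 6.78 + 2.00 = 8.78 s

8.78 s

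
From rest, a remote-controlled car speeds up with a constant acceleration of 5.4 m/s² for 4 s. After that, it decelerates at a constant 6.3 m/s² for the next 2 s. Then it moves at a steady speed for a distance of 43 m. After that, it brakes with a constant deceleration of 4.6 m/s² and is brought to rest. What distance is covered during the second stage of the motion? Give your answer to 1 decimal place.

Phase 1 (accelerating): v₀ = 0 m/s, a = 5.4 m/s².
v = v₀ + at = 0 + (5.4)(4) = 21.6 m/s
Δx = v₀t + ½at² = 0·4 + 0.5·5.4·4² = 43.2 m

Phase 2 (decelerating): v₀ = 21.6 m/s, a = -6.3 m/s².
v = v₀ + at = 21.6 + (-6.3)(2) = 9.00 m/s
Δx = v₀t + ½at² = 21.6·2 + 0.5·-6.3·2² = 30.6 m
Distance in phase 2 = 30.6 m

30.6 m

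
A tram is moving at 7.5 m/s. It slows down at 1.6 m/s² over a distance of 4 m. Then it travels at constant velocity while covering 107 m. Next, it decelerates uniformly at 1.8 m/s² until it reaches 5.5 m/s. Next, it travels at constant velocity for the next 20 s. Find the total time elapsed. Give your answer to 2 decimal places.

37.41 s

Phase 1 (decelerating): v₀ = 7.50 m/s, a = -1.6 m/s².
v² = v₀² + 2aΔx = 7.50² + 2·-1.6·4 = 43.5 → v = 6.59 m/s
t = (v − v₀)/a = (6.59 − 7.50)/-1.6 = 0.568 s

Phase 2 (constant speed): v₀ = 6.59 m/s, a = 0 m/s².
Constant speed: t = d/v = 107/6.59 = 16.2 s

Phase 3 (decelerating): v₀ = 6.59 m/s, a = -1.8 m/s².
v = v₀ + at → t = (5.5 − 6.59) / -1.8 = 0.606 s
v² = v₀² + 2aΔx → Δx = (5.5² − 6.59²)/(2·-1.8) = 3.67 m

Phase 4 (constant speed): v₀ = 5.50 m/s, a = 0 m/s².
v = v₀ + at = 5.50 + (0)(20) = 5.50 m/s
Δx = v₀t + ½at² = 5.50·20 + 0.5·0·20² = 110 m
Total time = 0.568 + 16.2 + 0.606 + 20.0 = 37.4 s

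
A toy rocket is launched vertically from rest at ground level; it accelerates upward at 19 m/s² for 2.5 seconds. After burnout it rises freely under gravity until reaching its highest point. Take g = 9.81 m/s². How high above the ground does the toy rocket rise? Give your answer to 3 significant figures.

Phase 1 (powered ascent): v₀ = 0 m/s, a = 19 m/s².
v = v₀ + at = 0 + (19)(2.5) = 47.5 m/s
Δx = v₀t + ½at² = 0·2.5 + 0.5·19·2.5² = 59.4 m

Phase 2 (coasting upward): v₀ = 47.5 m/s, a = -9.81 m/s².
v = v₀ + at → t = (0 − 47.5) / -9.81 = 4.84 s
v² = v₀² + 2aΔx → Δx = (0² − 47.5²)/(2·-9.81) = 115 m
Maximum height = 59.4 + 115 = 174 m

174 m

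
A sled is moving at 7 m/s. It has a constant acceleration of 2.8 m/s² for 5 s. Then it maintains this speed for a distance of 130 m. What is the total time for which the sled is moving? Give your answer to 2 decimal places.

11.19 s

Phase 1 (accelerating): v₀ = 7.00 m/s, a = 2.8 m/s².
v = v₀ + at = 7.00 + (2.8)(5) = 21.0 m/s
Δx = v₀t + ½at² = 7.00·5 + 0.5·2.8·5² = 70.0 m

Phase 2 (constant speed): v₀ = 21.0 m/s, a = 0 m/s².
Constant speed: t = d/v = 130/21.0 = 6.19 s
Total time = 5.00 + 6.19 = 11.2 s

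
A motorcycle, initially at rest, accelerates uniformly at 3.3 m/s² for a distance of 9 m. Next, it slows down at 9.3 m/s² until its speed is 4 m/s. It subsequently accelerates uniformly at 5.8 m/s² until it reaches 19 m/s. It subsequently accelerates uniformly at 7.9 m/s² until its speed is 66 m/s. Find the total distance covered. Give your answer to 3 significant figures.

294 m

Phase 1 (accelerating): v₀ = 0 m/s, a = 3.3 m/s².
v² = v₀² + 2aΔx = 0² + 2·3.3·9 = 59.4 → v = 7.71 m/s
t = (v − v₀)/a = (7.71 − 0)/3.3 = 2.34 s

Phase 2 (decelerating): v₀ = 7.71 m/s, a = -9.3 m/s².
v = v₀ + at → t = (4 − 7.71) / -9.3 = 0.399 s
v² = v₀² + 2aΔx → Δx = (4² − 7.71²)/(2·-9.3) = 2.33 m

Phase 3 (accelerating): v₀ = 4.00 m/s, a = 5.8 m/s².
v = v₀ + at → t = (19 − 4.00) / 5.8 = 2.59 s
v² = v₀² + 2aΔx → Δx = (19² − 4.00²)/(2·5.8) = 29.7 m

Phase 4 (accelerating): v₀ = 19.0 m/s, a = 7.9 m/s².
v = v₀ + at → t = (66 − 19.0) / 7.9 = 5.95 s
v² = v₀² + 2aΔx → Δx = (66² − 19.0²)/(2·7.9) = 253 m
Total distance = 9.00 + 2.33 + 29.7 + 253 = 294 m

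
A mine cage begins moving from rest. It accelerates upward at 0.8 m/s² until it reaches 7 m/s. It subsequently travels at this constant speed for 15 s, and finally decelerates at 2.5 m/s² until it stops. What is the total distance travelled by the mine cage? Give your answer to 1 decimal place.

145.4 m

Phase 1 (accelerating): v₀ = 0 m/s, a = 0.8 m/s².
v = v₀ + at → t = (7 − 0) / 0.8 = 8.75 s
v² = v₀² + 2aΔx → Δx = (7² − 0²)/(2·0.8) = 30.6 m

Phase 2 (constant speed): v₀ = 7.00 m/s, a = 0 m/s².
v = v₀ + at = 7.00 + (0)(15) = 7.00 m/s
Δx = v₀t + ½at² = 7.00·15 + 0.5·0·15² = 105 m

Phase 3 (decelerating): v₀ = 7.00 m/s, a = -2.5 m/s².
v = v₀ + at → t = (0 − 7.00) / -2.5 = 2.80 s
v² = v₀² + 2aΔx → Δx = (0² − 7.00²)/(2·-2.5) = 9.80 m
Total distance = 30.6 + 105 + 9.80 = 145 m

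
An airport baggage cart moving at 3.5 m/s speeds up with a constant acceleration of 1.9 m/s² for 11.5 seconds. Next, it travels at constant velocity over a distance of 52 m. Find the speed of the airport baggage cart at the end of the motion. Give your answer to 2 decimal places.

Phase 1 (accelerating): v₀ = 3.50 m/s, a = 1.9 m/s².
v = v₀ + at = 3.50 + (1.9)(11.5) = 25.3 m/s
Δx = v₀t + ½at² = 3.50·11.5 + 0.5·1.9·11.5² = 166 m

Phase 2 (constant speed): v₀ = 25.3 m/s, a = 0 m/s².
Constant speed: t = d/v = 52/25.3 = 2.05 s
Final speed = 25.3 m/s

25.35 m/s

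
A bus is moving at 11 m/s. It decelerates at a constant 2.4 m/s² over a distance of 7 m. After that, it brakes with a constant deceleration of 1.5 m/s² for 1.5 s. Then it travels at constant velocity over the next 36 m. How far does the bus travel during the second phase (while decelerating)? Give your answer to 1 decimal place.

12.3 m

Phase 1 (decelerating): v₀ = 11.0 m/s, a = -2.4 m/s².
v² = v₀² + 2aΔx = 11.0² + 2·-2.4·7 = 87.4 → v = 9.35 m/s
t = (v − v₀)/a = (9.35 − 11.0)/-2.4 = 0.688 s

Phase 2 (decelerating): v₀ = 9.35 m/s, a = -1.5 m/s².
v = v₀ + at = 9.35 + (-1.5)(1.5) = 7.10 m/s
Δx = v₀t + ½at² = 9.35·1.5 + 0.5·-1.5·1.5² = 12.3 m
Distance in phase 2 = 12.3 m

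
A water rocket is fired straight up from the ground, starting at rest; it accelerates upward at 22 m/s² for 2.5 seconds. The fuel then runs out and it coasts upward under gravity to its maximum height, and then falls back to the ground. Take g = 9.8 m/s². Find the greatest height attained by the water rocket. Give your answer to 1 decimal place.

Phase 1 (powered ascent): v₀ = 0 m/s, a = 22 m/s².
v = v₀ + at = 0 + (22)(2.5) = 55.0 m/s
Δx = v₀t + ½at² = 0·2.5 + 0.5·22·2.5² = 68.8 m

Phase 2 (coasting upward): v₀ = 55.0 m/s, a = -9.8 m/s².
v = v₀ + at → t = (0 − 55.0) / -9.8 = 5.61 s
v² = v₀² + 2aΔx → Δx = (0² − 55.0²)/(2·-9.8) = 154 m
Maximum height = 68.8 + 154 = 223 m

223.1 m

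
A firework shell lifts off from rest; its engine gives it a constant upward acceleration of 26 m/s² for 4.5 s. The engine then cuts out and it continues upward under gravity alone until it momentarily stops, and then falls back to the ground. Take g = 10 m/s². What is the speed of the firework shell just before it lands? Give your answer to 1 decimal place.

137.7 m/s

Phase 1 (powered ascent): v₀ = 0 m/s, a = 26 m/s².
v = v₀ + at = 0 + (26)(4.5) = 117 m/s
Δx = v₀t + ½at² = 0·4.5 + 0.5·26·4.5² = 263 m

Phase 2 (coasting upward): v₀ = 117 m/s, a = -10 m/s².
v = v₀ + at → t = (0 − 117) / -10 = 11.7 s
v² = v₀² + 2aΔx → Δx = (0² − 117²)/(2·-10) = 684 m

Phase 3 (free fall): v₀ = 0 m/s, a = -10 m/s².
Falls 948 m from rest: t = √(2·948/10) = 13.8 s; v = g·t = 138 m/s.
Impact speed = 138 m/s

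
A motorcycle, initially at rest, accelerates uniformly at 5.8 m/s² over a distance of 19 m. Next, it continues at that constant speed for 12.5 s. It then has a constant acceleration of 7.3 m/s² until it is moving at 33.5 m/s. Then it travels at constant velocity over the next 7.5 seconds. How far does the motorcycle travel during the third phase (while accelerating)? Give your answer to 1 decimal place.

61.8 m

Phase 1 (accelerating): v₀ = 0 m/s, a = 5.8 m/s².
v² = v₀² + 2aΔx = 0² + 2·5.8·19 = 220 → v = 14.8 m/s
t = (v − v₀)/a = (14.8 − 0)/5.8 = 2.56 s

Phase 2 (constant speed): v₀ = 14.8 m/s, a = 0 m/s².
v = v₀ + at = 14.8 + (0)(12.5) = 14.8 m/s
Δx = v₀t + ½at² = 14.8·12.5 + 0.5·0·12.5² = 186 m

Phase 3 (accelerating): v₀ = 14.8 m/s, a = 7.3 m/s².
v = v₀ + at → t = (33.5 − 14.8) / 7.3 = 2.56 s
v² = v₀² + 2aΔx → Δx = (33.5² − 14.8²)/(2·7.3) = 61.8 m
Distance in phase 3 = 61.8 m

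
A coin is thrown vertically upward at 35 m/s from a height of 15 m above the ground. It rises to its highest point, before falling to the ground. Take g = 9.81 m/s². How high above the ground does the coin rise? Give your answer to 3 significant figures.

Phase 1 (rising): v₀ = 35.0 m/s, a = -9.81 m/s².
v = v₀ + at → t = (0 − 35.0) / -9.81 = 3.57 s
v² = v₀² + 2aΔx → Δx = (0² − 35.0²)/(2·-9.81) = 62.4 m
Maximum height = 15 + 62.4 = 77.4 m

77.4 m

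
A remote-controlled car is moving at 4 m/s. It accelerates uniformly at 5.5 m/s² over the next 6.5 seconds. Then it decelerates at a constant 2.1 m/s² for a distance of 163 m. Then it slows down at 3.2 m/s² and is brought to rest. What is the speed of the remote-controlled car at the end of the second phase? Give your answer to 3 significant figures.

Phase 1 (accelerating): v₀ = 4.00 m/s, a = 5.5 m/s².
v = v₀ + at = 4.00 + (5.5)(6.5) = 39.8 m/s
Δx = v₀t + ½at² = 4.00·6.5 + 0.5·5.5·6.5² = 142 m

Phase 2 (decelerating): v₀ = 39.8 m/s, a = -2.1 m/s².
v² = v₀² + 2aΔx = 39.8² + 2·-2.1·163 = 895 → v = 29.9 m/s
t = (v − v₀)/a = (29.9 − 39.8)/-2.1 = 4.68 s
Speed at end of phase 2 = 29.9 m/s

29.9 m/s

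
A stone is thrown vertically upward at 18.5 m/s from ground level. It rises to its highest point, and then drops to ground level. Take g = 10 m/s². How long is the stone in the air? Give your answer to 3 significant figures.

Phase 1 (rising): v₀ = 18.5 m/s, a = -10 m/s².
v = v₀ + at → t = (0 − 18.5) / -10 = 1.85 s
v² = v₀² + 2aΔx → Δx = (0² − 18.5²)/(2·-10) = 17.1 m

Phase 2 (falling): v₀ = 0 m/s, a = -10 m/s².
Falls 17.1 m from rest: t = √(2·17.1/10) = 1.85 s; v = g·t = 18.5 m/s.
Total time = 1.85 + 1.85 = 3.70 s

3.70 s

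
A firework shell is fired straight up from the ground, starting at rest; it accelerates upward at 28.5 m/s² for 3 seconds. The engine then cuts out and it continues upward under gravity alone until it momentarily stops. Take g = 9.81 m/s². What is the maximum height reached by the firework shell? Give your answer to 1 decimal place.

500.8 m

Phase 1 (powered ascent): v₀ = 0 m/s, a = 28.5 m/s².
v = v₀ + at = 0 + (28.5)(3) = 85.5 m/s
Δx = v₀t + ½at² = 0·3 + 0.5·28.5·3² = 128 m

Phase 2 (coasting upward): v₀ = 85.5 m/s, a = -9.81 m/s².
v = v₀ + at → t = (0 − 85.5) / -9.81 = 8.72 s
v² = v₀² + 2aΔx → Δx = (0² − 85.5²)/(2·-9.81) = 373 m
Maximum height = 128 + 373 = 501 m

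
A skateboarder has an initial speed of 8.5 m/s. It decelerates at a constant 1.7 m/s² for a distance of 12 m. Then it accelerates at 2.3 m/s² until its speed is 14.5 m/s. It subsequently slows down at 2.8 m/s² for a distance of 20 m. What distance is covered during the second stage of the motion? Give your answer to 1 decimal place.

38.9 m

Phase 1 (decelerating): v₀ = 8.50 m/s, a = -1.7 m/s².
v² = v₀² + 2aΔx = 8.50² + 2·-1.7·12 = 31.5 → v = 5.61 m/s
t = (v − v₀)/a = (5.61 − 8.50)/-1.7 = 1.70 s

Phase 2 (accelerating): v₀ = 5.61 m/s, a = 2.3 m/s².
v = v₀ + at → t = (14.5 − 5.61) / 2.3 = 3.87 s
v² = v₀² + 2aΔx → Δx = (14.5² − 5.61²)/(2·2.3) = 38.9 m
Distance in phase 2 = 38.9 m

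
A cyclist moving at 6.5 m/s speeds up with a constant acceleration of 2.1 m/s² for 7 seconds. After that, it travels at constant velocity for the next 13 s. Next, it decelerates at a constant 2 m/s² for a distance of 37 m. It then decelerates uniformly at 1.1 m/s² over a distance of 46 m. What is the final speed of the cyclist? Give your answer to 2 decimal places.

Phase 1 (accelerating): v₀ = 6.50 m/s, a = 2.1 m/s².
v = v₀ + at = 6.50 + (2.1)(7) = 21.2 m/s
Δx = v₀t + ½at² = 6.50·7 + 0.5·2.1·7² = 97.0 m

Phase 2 (constant speed): v₀ = 21.2 m/s, a = 0 m/s².
v = v₀ + at = 21.2 + (0)(13) = 21.2 m/s
Δx = v₀t + ½at² = 21.2·13 + 0.5·0·13² = 276 m

Phase 3 (decelerating): v₀ = 21.2 m/s, a = -2 m/s².
v² = v₀² + 2aΔx = 21.2² + 2·-2·37 = 301 → v = 17.4 m/s
t = (v − v₀)/a = (17.4 − 21.2)/-2 = 1.92 s

Phase 4 (decelerating): v₀ = 17.4 m/s, a = -1.1 m/s².
v² = v₀² + 2aΔx = 17.4² + 2·-1.1·46 = 200 → v = 14.2 m/s
t = (v − v₀)/a = (14.2 − 17.4)/-1.1 = 2.92 s
Final speed = 14.2 m/s

14.15 m/s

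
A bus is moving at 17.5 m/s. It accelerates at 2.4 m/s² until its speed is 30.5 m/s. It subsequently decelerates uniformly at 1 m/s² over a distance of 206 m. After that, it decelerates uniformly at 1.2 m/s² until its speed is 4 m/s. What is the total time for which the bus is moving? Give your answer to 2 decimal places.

Phase 1 (accelerating): v₀ = 17.5 m/s, a = 2.4 m/s².
v = v₀ + at → t = (30.5 − 17.5) / 2.4 = 5.42 s
v² = v₀² + 2aΔx → Δx = (30.5² − 17.5²)/(2·2.4) = 130 m

Phase 2 (decelerating): v₀ = 30.5 m/s, a = -1 m/s².
v² = v₀² + 2aΔx = 30.5² + 2·-1·206 = 518 → v = 22.8 m/s
t = (v − v₀)/a = (22.8 − 30.5)/-1 = 7.73 s

Phase 3 (decelerating): v₀ = 22.8 m/s, a = -1.2 m/s².
v = v₀ + at → t = (4 − 22.8) / -1.2 = 15.6 s
v² = v₀² + 2aΔx → Δx = (4² − 22.8²)/(2·-1.2) = 209 m
Total time = 5.42 + 7.73 + 15.6 = 28.8 s

28.79 s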